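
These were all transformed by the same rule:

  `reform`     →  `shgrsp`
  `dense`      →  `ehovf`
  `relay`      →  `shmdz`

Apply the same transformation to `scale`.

tfbof

The shifts repeat in a cycle of length 2: positions 0,1,… shift by +1, +3, then the pattern repeats.
Applying it to scale: s+1=t, c+3=f, a+1=b, l+3=o, e+1=f.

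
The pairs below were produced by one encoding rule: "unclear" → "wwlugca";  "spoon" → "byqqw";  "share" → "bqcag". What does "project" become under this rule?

Two shifts are in play — +2 for a/e/i/o/u, +9 for every other letter.
Applying it to project: p(cons)+9=y, r(cons)+9=a, o(vowel)+2=q, j(cons)+9=s, e(vowel)+2=g, c(cons)+9=l, t(cons)+9=c.

yaqsglc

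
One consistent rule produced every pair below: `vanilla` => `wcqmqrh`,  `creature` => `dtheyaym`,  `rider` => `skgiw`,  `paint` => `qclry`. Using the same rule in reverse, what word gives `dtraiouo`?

Letter i (0-indexed) is shifted by i+1, so successive shifts are 1, 2, 3, ….
Decoding dtraiouo: d−1=c, t−2=r, r−3=o, a−4=w, i−5=d, o−6=i, u−7=n, o−8=g.

crowding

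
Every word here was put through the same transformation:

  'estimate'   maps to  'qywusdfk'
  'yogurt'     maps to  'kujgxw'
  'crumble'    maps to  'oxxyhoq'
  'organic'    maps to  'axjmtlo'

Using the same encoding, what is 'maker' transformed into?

ygnqx

Shifts by position in estimate: pos 0: e→q (+12), pos 1: s→y (+6), pos 2: t→w (+3), pos 3: i→u (+12), pos 4: m→s (+6), pos 5: a→d (+3) — repeating every 3. A repeating key of period 3 is used — shifts +12, +6, +3 over and over.
For maker: m+12=y, a+6=g, k+3=n, e+12=q, r+6=x.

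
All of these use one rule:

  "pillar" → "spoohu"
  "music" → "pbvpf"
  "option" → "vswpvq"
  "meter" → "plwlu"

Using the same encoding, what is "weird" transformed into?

zlpug

The rule splits by letter class: vowels +7, consonants +3.
Applying it to weird: w(cons)+3=z, e(vowel)+7=l, i(vowel)+7=p, r(cons)+3=u, d(cons)+3=g.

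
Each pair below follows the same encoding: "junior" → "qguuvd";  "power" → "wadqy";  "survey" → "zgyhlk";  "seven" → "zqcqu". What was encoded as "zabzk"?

sound

The shifts repeat in a cycle of length 2: positions 0,1,… shift by +7, +12, then the pattern repeats.
Decoding zabzk: z−7=s, a−12=o, b−7=u, z−12=n, k−7=d.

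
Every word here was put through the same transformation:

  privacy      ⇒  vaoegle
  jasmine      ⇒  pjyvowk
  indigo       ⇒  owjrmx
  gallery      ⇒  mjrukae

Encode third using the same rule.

A repeating key of period 2 is used — shifts +6, +9 over and over.
Applying it to third: t+6=z, h+9=q, i+6=o, r+9=a, d+6=j.

zqoaj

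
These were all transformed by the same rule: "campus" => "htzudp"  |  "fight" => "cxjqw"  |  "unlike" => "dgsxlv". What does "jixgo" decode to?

grind

c(2)→h(7) and a(0)→t(19) fit y≡7x+19 (mod 26); the inverse of 7 mod 26 is 15. Each letter's alphabet position (a=0..z=25) is mapped through 7·x+19 mod 26 — an affine cipher.
Undoing it on jixgo: j(9)→15·(9−19)≡6=g; i(8)→15·(8−19)≡17=r; x(23)→15·(23−19)≡8=i; g(6)→15·(6−19)≡13=n; o(14)→15·(14−19)≡3=d (all mod 26).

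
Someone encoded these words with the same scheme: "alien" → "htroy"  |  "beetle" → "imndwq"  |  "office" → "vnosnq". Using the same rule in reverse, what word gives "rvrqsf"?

knight

Letter i (0-indexed) is shifted by i+7, so successive shifts are 7, 8, 9, ….
Decoding rvrqsf: r−7=k, v−8=n, r−9=i, q−10=g, s−11=h, f−12=t.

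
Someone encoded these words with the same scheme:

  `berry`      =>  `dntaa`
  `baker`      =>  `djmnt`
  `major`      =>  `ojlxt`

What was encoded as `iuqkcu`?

global

Shifts by position in berry: pos 0: b→d (+2), pos 1: e→n (+9), pos 2: r→t (+2), pos 3: r→a (+9) — repeating every 2. The shifts repeat in a cycle of length 2: positions 0,1,… shift by +2, +9, then the pattern repeats.
Undoing it on iuqkcu: i−2=g, u−9=l, q−2=o, k−9=b, c−2=a, u−9=l.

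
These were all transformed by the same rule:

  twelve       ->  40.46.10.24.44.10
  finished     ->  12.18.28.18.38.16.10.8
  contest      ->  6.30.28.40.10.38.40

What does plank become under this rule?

t(#20)→40 and w(#23)→46: differences scale by 2, so n = 2·pos + 0. Each letter becomes 2×(its alphabet position, a=1..z=26).
Applying it to plank: p=16→32, l=12→24, a=1→2, n=14→28, k=11→22.

32.24.2.28.22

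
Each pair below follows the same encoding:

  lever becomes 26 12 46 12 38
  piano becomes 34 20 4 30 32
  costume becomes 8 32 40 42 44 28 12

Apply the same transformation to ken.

l(#12)→26 and e(#5)→12: differences scale by 2, so n = 2·pos + 2. The formula is n = 2×(alphabet index, a=1) + 2.
On ken: k=11→24, e=5→12, n=14→30.

24 12 30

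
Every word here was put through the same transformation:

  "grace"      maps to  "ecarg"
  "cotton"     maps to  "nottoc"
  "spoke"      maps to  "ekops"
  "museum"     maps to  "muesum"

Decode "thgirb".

The output letters match the input read backwards: grace reversed is ecarg. The word is simply reversed.
Reversing it on thgirb: then reverse → bright.

bright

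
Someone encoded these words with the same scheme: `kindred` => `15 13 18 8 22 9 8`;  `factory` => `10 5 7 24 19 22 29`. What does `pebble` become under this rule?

20 9 6 6 16 9

k is letter #11 and maps to 15: an offset of 4. Each letter is replaced by its alphabet position (a=1..z=26) + 4.
On pebble: p=16→20, e=5→9, b=2→6, b=2→6, l=12→16, e=5→9.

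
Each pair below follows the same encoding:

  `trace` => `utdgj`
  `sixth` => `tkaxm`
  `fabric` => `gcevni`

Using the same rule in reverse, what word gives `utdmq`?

The shift increases by 1 at each position, starting from +1: 1, 2, 3, ….
Undoing it on utdmq: u−1=t, t−2=r, d−3=a, m−4=i, q−5=l.

trail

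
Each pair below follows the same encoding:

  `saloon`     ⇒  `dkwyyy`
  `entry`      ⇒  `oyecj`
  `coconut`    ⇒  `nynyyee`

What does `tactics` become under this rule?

The shift depends on letter class: consonant s→d is +11, but vowel a→k is +10. The rule splits by letter class: vowels +10, consonants +11.
Applying it to tactics: t(cons)+11=e, a(vowel)+10=k, c(cons)+11=n, t(cons)+11=e, i(vowel)+10=s, c(cons)+11=n, s(cons)+11=d.

eknesnd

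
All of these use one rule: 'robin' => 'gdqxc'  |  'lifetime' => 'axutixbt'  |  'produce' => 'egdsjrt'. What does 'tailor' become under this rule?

ipxadg

Every letter moves 15 places later in the alphabet, wrapping around z→a.
On tailor: t+15=i, a+15=p, i+15=x, l+15=a, o+15=d, r+15=g.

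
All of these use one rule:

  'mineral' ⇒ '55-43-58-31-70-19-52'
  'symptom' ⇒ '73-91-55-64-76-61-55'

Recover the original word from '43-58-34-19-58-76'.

The formula is n = 3×(alphabet index, a=1) + 16.
Reversing it on 43-58-34-19-58-76: 43→(43−16)÷3=9=i, 58→(58−16)÷3=14=n, 34→(34−16)÷3=6=f, 19→(19−16)÷3=1=a, 58→(58−16)÷3=14=n, 76→(76−16)÷3=20=t.

infant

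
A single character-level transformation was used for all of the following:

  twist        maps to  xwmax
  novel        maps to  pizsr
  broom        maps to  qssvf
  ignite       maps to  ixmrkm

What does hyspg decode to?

The output letters match the input read backwards, each shifted +4: twist reversed is tsiwt. Read the word backwards and shift each letter +4.
Reversing it on hyspg: shift back: h−4=d, y−4=u, s−4=o, p−4=l, g−4=c → duolc; then reverse → cloud.

cloud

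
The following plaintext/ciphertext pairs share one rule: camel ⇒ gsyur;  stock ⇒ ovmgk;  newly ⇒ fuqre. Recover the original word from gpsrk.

chalk

c(2)→g(6) and a(0)→s(18) fit y≡7x+18 (mod 26); the inverse of 7 mod 26 is 15. Each letter's alphabet position (a=0..z=25) is mapped through 7·x+18 mod 26 — an affine cipher.
Reversing it on gpsrk: g(6)→15·(6−18)≡2=c; p(15)→15·(15−18)≡7=h; s(18)→15·(18−18)≡0=a; r(17)→15·(17−18)≡11=l; k(10)→15·(10−18)≡10=k (all mod 26).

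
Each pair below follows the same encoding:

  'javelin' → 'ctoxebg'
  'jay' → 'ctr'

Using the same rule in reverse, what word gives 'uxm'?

bet

Compare letters: j→c is +19, a→t is +19, v→o is +19 — a constant shift. It's a constant shift of +19 (ROT19).
Undoing it on uxm: u−19=b, x−19=e, m−19=t.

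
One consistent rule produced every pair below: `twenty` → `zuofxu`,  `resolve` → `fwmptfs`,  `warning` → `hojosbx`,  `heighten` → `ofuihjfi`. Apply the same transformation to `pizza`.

The output letters match the input read backwards, each shifted +1: twenty reversed is ytnewt. The word is reversed, then every letter is shifted forward by 1.
Applying it to pizza: reverse → azzip; then shift: a+1=b, z+1=a, z+1=a, i+1=j, p+1=q.

baajq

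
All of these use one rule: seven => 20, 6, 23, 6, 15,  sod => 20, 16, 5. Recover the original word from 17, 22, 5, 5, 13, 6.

puddle

Letters become their 1-based position plus 1 (so a→2, b→3, …).
Reversing it on 17, 22, 5, 5, 13, 6: 17→(17−1)÷1=16=p, 22→(22−1)÷1=21=u, 5→(5−1)÷1=4=d, 5→(5−1)÷1=4=d, 13→(13−1)÷1=12=l, 6→(6−1)÷1=5=e.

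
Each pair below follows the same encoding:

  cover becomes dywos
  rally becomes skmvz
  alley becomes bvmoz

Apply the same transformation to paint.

It's a Vigenère-style cipher with numeric key [1,10]: position i shifts by key[i mod 2].
On paint: p+1=q, a+10=k, i+1=j, n+10=x, t+1=u.

qkjxu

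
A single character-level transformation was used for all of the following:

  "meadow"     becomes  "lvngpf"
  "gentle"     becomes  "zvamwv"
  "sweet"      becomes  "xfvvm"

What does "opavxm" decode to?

m(12)→l(11) and e(4)→v(21) fit y≡15x+13 (mod 26); the inverse of 15 mod 26 is 7. This is an affine cipher: with a=0,…,z=25, each position x becomes (15x+13) mod 26.
Undoing it on opavxm: o(14)→7·(14−13)≡7=h; p(15)→7·(15−13)≡14=o; a(0)→7·(0−13)≡13=n; v(21)→7·(21−13)≡4=e; x(23)→7·(23−13)≡18=s; m(12)→7·(12−13)≡19=t (all mod 26).

honest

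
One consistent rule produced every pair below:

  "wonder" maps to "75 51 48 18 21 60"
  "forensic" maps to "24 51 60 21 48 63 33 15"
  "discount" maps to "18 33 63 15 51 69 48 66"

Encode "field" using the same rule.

w(#23)→75 and o(#15)→51: differences scale by 3, so n = 3·pos + 6. With a=1..z=26, the number is 3·pos + 6.
On field: f=6→24, i=9→33, e=5→21, l=12→42, d=4→18.

24 33 21 42 18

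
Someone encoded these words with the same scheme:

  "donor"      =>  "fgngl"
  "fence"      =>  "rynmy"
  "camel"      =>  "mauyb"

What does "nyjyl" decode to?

never

d(3)→f(5) and o(14)→g(6) fit y≡19x+0 (mod 26); the inverse of 19 mod 26 is 11. Treating letters as 0–25, the rule is x ↦ 19x + 0 (mod 26).
Reversing it on nyjyl: n(13)→11·(13−0)≡13=n; y(24)→11·(24−0)≡4=e; j(9)→11·(9−0)≡21=v; y(24)→11·(24−0)≡4=e; l(11)→11·(11−0)≡17=r (all mod 26).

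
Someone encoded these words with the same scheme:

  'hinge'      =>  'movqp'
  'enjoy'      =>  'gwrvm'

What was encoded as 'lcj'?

The output letters match the input read backwards, each shifted +8: hinge reversed is egnih. Two steps: reverse the string, then apply a Caesar shift of +8.
Decoding lcj: shift back: l−8=d, c−8=u, j−8=b → dub; then reverse → bud.

bud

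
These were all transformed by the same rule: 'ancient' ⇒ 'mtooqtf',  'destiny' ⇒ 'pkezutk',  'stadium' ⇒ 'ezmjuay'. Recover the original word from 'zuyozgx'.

Shifts by position in ancient: pos 0: a→m (+12), pos 1: n→t (+6), pos 2: c→o (+12), pos 3: i→o (+6) — repeating every 2. It's a Vigenère-style cipher with numeric key [12,6]: position i shifts by key[i mod 2].
Undoing it on zuyozgx: z−12=n, u−6=o, y−12=m, o−6=i, z−12=n, g−6=a, x−12=l.

nominal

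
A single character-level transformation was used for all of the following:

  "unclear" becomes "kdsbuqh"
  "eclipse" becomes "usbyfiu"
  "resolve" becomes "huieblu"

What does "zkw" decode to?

jug

Compare letters: u→k is +16, n→d is +16, c→s is +16 — a constant shift. Each letter is shifted forward by 16 in the alphabet (a Caesar shift of +16).
Reversing it on zkw: z−16=j, k−16=u, w−16=g.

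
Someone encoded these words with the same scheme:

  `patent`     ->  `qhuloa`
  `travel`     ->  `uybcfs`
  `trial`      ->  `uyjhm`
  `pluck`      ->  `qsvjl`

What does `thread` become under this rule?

uoslbk

A repeating key of period 2 is used — shifts +1, +7 over and over.
For thread: t+1=u, h+7=o, r+1=s, e+7=l, a+1=b, d+7=k.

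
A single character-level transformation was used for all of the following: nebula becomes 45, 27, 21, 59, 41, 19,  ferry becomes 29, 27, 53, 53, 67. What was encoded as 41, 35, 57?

lit

n(#14)→45 and e(#5)→27: differences scale by 2, so n = 2·pos + 17. With a=1..z=26, the number is 2·pos + 17.
Undoing it on 41, 35, 57: 41→(41−17)÷2=12=l, 35→(35−17)÷2=9=i, 57→(57−17)÷2=20=t.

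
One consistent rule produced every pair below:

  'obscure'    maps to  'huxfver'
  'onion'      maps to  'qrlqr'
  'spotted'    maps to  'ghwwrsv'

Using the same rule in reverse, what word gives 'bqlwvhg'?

The output letters match the input read backwards, each shifted +3: obscure reversed is erucsbo. Read the word backwards and shift each letter +3.
Decoding bqlwvhg: shift back: b−3=y, q−3=n, l−3=i, w−3=t, v−3=s, h−3=e, g−3=d → ynitsed; then reverse → destiny.

destiny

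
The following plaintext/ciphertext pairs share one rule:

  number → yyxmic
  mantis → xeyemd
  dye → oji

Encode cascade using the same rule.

nedneoi

The shift depends on letter class: consonant n→y is +11, but vowel u→y is +4. The rule splits by letter class: vowels +4, consonants +11.
On cascade: c(cons)+11=n, a(vowel)+4=e, s(cons)+11=d, c(cons)+11=n, a(vowel)+4=e, d(cons)+11=o, e(vowel)+4=i.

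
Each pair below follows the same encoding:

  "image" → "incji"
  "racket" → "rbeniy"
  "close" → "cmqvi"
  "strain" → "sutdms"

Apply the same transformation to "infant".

In image: i→i is +0, m→n is +1, a→c is +2, g→j is +3 — the shift increases by 1 each position. Each letter shifts forward by its position index (0, 1, 2, …) — the shift grows by one for each successive letter.
Applying it to infant: i+0=i, n+1=o, f+2=h, a+3=d, n+4=r, t+5=y.

iohdry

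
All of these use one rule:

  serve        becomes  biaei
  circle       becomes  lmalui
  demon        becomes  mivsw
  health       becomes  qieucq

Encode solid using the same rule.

Two shifts are in play — +4 for a/e/i/o/u, +9 for every other letter.
On solid: s(cons)+9=b, o(vowel)+4=s, l(cons)+9=u, i(vowel)+4=m, d(cons)+9=m.

bsumm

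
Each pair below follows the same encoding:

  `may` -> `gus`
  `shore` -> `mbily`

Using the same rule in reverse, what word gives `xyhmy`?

dense

Compare letters: m→g is +20, a→u is +20, y→s is +20 — a constant shift. It's a constant shift of +20 (ROT20).
Reversing it on xyhmy: x−20=d, y−20=e, h−20=n, m−20=s, y−20=e.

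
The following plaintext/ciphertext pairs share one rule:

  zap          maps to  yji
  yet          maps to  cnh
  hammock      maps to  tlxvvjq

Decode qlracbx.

Read the word backwards and shift each letter +9.
Undoing it on qlracbx: shift back: q−9=h, l−9=c, r−9=i, a−9=r, c−9=t, b−9=s, x−9=o → hcirtso; then reverse → ostrich.

ostrich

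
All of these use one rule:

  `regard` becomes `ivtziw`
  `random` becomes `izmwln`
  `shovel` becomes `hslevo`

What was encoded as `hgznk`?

Each pair mirrors across the alphabet (r↔i, e↔v, g↔t): positions sum to 25. Letters are reflected about the middle of the alphabet (position → 25−position): Atbash.
Reversing it on hgznk: h↔s, g↔t, z↔a, n↔m, k↔p.

stamp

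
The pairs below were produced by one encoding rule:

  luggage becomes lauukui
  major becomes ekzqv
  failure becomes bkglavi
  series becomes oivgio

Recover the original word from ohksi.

Treating letters as 0–25, the rule is x ↦ 19x + 10 (mod 26).
Undoing it on ohksi: o(14)→11·(14−10)≡18=s; h(7)→11·(7−10)≡19=t; k(10)→11·(10−10)≡0=a; s(18)→11·(18−10)≡10=k; i(8)→11·(8−10)≡4=e (all mod 26).

stake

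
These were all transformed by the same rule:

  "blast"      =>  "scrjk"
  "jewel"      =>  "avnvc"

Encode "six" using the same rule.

Compare letters: b→s is +17, l→c is +17, a→r is +17 — a constant shift. Each letter is shifted forward by 17 in the alphabet (a Caesar shift of +17).
On six: s+17=j, i+17=z, x+17=o.

jzo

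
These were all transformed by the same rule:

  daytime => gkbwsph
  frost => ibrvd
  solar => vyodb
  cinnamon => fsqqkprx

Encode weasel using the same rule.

Shifts by position in daytime: pos 0: d→g (+3), pos 1: a→k (+10), pos 2: y→b (+3), pos 3: t→w (+3), pos 4: i→s (+10), pos 5: m→p (+3) — repeating every 3. It's a Vigenère-style cipher with numeric key [3,10,3]: position i shifts by key[i mod 3].
On weasel: w+3=z, e+10=o, a+3=d, s+3=v, e+10=o, l+3=o.

zodvoo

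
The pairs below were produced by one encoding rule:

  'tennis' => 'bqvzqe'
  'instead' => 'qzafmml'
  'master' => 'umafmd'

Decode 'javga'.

bonus

A repeating key of period 2 is used — shifts +8, +12 over and over.
Undoing it on javga: j−8=b, a−12=o, v−8=n, g−12=u, a−8=s.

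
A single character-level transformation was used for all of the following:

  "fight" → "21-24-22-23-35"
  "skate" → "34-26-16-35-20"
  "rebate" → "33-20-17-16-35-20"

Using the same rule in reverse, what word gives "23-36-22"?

f is letter #6 and maps to 21: an offset of 15. The number is (letter's place in the alphabet, a=1) + 15.
Reversing it on 23-36-22: 23→(23−15)÷1=8=h, 36→(36−15)÷1=21=u, 22→(22−15)÷1=7=g.

hug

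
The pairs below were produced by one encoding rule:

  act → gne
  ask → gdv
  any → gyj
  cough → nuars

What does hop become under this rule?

sua

The rule splits by letter class: vowels +6, consonants +11.
On hop: h(cons)+11=s, o(vowel)+6=u, p(cons)+11=a.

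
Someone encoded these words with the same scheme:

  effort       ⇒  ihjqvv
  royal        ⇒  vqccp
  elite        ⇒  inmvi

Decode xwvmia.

turkey

Shifts by position in effort: pos 0: e→i (+4), pos 1: f→h (+2), pos 2: f→j (+4), pos 3: o→q (+2) — repeating every 2. It's a Vigenère-style cipher with numeric key [4,2]: position i shifts by key[i mod 2].
Reversing it on xwvmia: x−4=t, w−2=u, v−4=r, m−2=k, i−4=e, a−2=y.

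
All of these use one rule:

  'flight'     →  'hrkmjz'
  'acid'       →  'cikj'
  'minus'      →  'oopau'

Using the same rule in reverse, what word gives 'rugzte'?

Shifts by position in flight: pos 0: f→h (+2), pos 1: l→r (+6), pos 2: i→k (+2), pos 3: g→m (+6) — repeating every 2. The shifts repeat in a cycle of length 2: positions 0,1,… shift by +2, +6, then the pattern repeats.
Undoing it on rugzte: r−2=p, u−6=o, g−2=e, z−6=t, t−2=r, e−6=y.

poetry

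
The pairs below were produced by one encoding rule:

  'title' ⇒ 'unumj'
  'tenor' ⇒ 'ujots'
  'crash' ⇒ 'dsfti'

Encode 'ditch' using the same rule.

The shift depends on letter class: consonant t→u is +1, but vowel i→n is +5. Vowels shift forward by 5 and consonants shift forward by 1.
On ditch: d(cons)+1=e, i(vowel)+5=n, t(cons)+1=u, c(cons)+1=d, h(cons)+1=i.

enudi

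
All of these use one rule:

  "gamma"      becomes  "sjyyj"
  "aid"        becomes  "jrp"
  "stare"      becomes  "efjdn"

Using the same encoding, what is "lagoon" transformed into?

xjsxxz

The shift depends on letter class: consonant g→s is +12, but vowel a→j is +9. The rule splits by letter class: vowels +9, consonants +12.
On lagoon: l(cons)+12=x, a(vowel)+9=j, g(cons)+12=s, o(vowel)+9=x, o(vowel)+9=x, n(cons)+12=z.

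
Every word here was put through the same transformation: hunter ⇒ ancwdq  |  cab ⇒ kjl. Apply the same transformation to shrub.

Two steps: reverse the string, then apply a Caesar shift of +9.
Applying it to shrub: reverse → burhs; then shift: b+9=k, u+9=d, r+9=a, h+9=q, s+9=b.

kdaqb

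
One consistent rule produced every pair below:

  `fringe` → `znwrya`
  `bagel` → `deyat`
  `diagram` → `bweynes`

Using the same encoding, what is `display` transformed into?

bwmpteg

Treating letters as 0–25, the rule is x ↦ 25x + 4 (mod 26).
For display: d(3)→25·3+4≡1=b; i(8)→25·8+4≡22=w; s(18)→25·18+4≡12=m; p(15)→25·15+4≡15=p; l(11)→25·11+4≡19=t; a(0)→25·0+4≡4=e; y(24)→25·24+4≡6=g (all mod 26).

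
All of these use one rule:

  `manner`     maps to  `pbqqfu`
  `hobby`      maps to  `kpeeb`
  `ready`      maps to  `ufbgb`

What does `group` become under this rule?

jupvs

The shift depends on letter class: consonant m→p is +3, but vowel a→b is +1. Two shifts are in play — +1 for a/e/i/o/u, +3 for every other letter.
Applying it to group: g(cons)+3=j, r(cons)+3=u, o(vowel)+1=p, u(vowel)+1=v, p(cons)+3=s.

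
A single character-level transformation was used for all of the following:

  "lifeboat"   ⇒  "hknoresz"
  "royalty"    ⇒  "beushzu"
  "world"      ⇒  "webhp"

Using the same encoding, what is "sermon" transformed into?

Treating letters as 0–25, the rule is x ↦ 25x + 18 (mod 26).
On sermon: s(18)→25·18+18≡0=a; e(4)→25·4+18≡14=o; r(17)→25·17+18≡1=b; m(12)→25·12+18≡6=g; o(14)→25·14+18≡4=e; n(13)→25·13+18≡5=f (all mod 26).

aobgef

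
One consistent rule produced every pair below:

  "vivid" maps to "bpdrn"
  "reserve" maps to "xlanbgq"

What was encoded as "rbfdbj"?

luxury

In vivid: v→b is +6, i→p is +7, v→d is +8, i→r is +9 — the shift increases by 1 each position. Each letter shifts forward by (position + 6), i.e. 6, 7, 8, … — the shift grows by one for each successive letter.
Undoing it on rbfdbj: r−6=l, b−7=u, f−8=x, d−9=u, b−10=r, j−11=y.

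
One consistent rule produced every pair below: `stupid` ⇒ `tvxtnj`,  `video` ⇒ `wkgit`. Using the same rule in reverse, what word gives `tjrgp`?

In stupid: s→t is +1, t→v is +2, u→x is +3, p→t is +4 — the shift increases by 1 each position. Each letter shifts forward by (position + 1), i.e. 1, 2, 3, … — the shift grows by one for each successive letter.
Undoing it on tjrgp: t−1=s, j−2=h, r−3=o, g−4=c, p−5=k.

shock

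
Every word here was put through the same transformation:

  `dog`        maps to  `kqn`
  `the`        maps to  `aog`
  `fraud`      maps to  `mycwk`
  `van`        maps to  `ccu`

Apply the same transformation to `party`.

wcyaf

The shift depends on letter class: consonant d→k is +7, but vowel o→q is +2. The rule splits by letter class: vowels +2, consonants +7.
On party: p(cons)+7=w, a(vowel)+2=c, r(cons)+7=y, t(cons)+7=a, y(cons)+7=f.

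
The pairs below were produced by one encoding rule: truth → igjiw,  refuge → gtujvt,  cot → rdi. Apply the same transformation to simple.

Compare letters: t→i is +15, r→g is +15, u→j is +15 — a constant shift. It's a constant shift of +15 (ROT15).
Applying it to simple: s+15=h, i+15=x, m+15=b, p+15=e, l+15=a, e+15=t.

hxbeat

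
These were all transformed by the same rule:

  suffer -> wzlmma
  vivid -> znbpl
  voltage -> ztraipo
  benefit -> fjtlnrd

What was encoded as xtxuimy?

tornado

In suffer: s→w is +4, u→z is +5, f→l is +6, f→m is +7 — the shift increases by 1 each position. The shift increases by 1 at each position, starting from +4: 4, 5, 6, ….
Reversing it on xtxuimy: x−4=t, t−5=o, x−6=r, u−7=n, i−8=a, m−9=d, y−10=o.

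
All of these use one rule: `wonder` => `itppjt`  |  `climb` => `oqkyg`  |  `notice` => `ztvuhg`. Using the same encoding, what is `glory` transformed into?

The shifts repeat in a cycle of length 3: positions 0,1,… shift by +12, +5, +2, then the pattern repeats.
On glory: g+12=s, l+5=q, o+2=q, r+12=d, y+5=d.

sqqdd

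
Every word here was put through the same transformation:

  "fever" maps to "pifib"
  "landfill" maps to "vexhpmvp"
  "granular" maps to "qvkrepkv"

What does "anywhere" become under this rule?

kriaribi

Shifts by position in fever: pos 0: f→p (+10), pos 1: e→i (+4), pos 2: v→f (+10), pos 3: e→i (+4) — repeating every 2. A repeating key of period 2 is used — shifts +10, +4 over and over.
On anywhere: a+10=k, n+4=r, y+10=i, w+4=a, h+10=r, e+4=i, r+10=b, e+4=i.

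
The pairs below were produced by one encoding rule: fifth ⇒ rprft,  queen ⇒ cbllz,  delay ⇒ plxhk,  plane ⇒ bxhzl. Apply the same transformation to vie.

hpl

The shift depends on letter class: consonant f→r is +12, but vowel i→p is +7. Vowels shift forward by 7 and consonants shift forward by 12.
On vie: v(cons)+12=h, i(vowel)+7=p, e(vowel)+7=l.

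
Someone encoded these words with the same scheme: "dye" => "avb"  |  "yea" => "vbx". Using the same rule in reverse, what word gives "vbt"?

Compare letters: d→a is +23, y→v is +23, e→b is +23 — a constant shift. It's a constant shift of +23 (ROT23).
Decoding vbt: v−23=y, b−23=e, t−23=w.

yew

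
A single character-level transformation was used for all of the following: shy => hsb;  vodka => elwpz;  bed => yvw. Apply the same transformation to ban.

Letters are reflected about the middle of the alphabet (position → 25−position): Atbash.
On ban: b↔y, a↔z, n↔m.

yzm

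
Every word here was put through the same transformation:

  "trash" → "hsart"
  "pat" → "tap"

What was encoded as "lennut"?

The output letters match the input read backwards: trash reversed is hsart. The word is simply reversed.
Reversing it on lennut: then reverse → tunnel.

tunnel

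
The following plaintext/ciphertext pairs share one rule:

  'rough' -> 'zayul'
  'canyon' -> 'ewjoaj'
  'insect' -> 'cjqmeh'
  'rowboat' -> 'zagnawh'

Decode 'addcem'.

Treating letters as 0–25, the rule is x ↦ 17x + 22 (mod 26).
Decoding addcem: a(0)→23·(0−22)≡14=o; d(3)→23·(3−22)≡5=f; d(3)→23·(3−22)≡5=f; c(2)→23·(2−22)≡8=i; e(4)→23·(4−22)≡2=c; m(12)→23·(12−22)≡4=e (all mod 26).

office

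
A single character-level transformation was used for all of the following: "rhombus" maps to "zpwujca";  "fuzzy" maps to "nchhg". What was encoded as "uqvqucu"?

minimum

Compare letters: r→z is +8, h→p is +8, o→w is +8 — a constant shift. Each letter is shifted forward by 8 in the alphabet (a Caesar shift of +8).
Undoing it on uqvqucu: u−8=m, q−8=i, v−8=n, q−8=i, u−8=m, c−8=u, u−8=m.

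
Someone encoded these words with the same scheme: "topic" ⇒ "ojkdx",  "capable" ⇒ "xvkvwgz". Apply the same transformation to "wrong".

This is a Caesar cipher with shift 21.
Applying it to wrong: w+21=r, r+21=m, o+21=j, n+21=i, g+21=b.

rmjib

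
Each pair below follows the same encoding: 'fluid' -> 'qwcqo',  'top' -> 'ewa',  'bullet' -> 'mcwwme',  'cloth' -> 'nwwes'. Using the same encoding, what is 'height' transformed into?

smqrse

The shift depends on letter class: consonant f→q is +11, but vowel u→c is +8. The rule splits by letter class: vowels +8, consonants +11.
Applying it to height: h(cons)+11=s, e(vowel)+8=m, i(vowel)+8=q, g(cons)+11=r, h(cons)+11=s, t(cons)+11=e.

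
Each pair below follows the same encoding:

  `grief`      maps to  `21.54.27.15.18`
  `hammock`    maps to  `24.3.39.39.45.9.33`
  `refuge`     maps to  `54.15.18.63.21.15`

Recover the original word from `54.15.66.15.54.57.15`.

reverse

g(#7)→21 and r(#18)→54: differences scale by 3, so n = 3·pos + 0. Each letter becomes 3×(its alphabet position, a=1..z=26).
Undoing it on 54.15.66.15.54.57.15: 54→(54−0)÷3=18=r, 15→(15−0)÷3=5=e, 66→(66−0)÷3=22=v, 15→(15−0)÷3=5=e, 54→(54−0)÷3=18=r, 57→(57−0)÷3=19=s, 15→(15−0)÷3=5=e.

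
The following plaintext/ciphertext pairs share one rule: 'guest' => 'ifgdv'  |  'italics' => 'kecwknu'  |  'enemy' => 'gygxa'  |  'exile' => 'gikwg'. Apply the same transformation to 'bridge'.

A repeating key of period 2 is used — shifts +2, +11 over and over.
On bridge: b+2=d, r+11=c, i+2=k, d+11=o, g+2=i, e+11=p.

dckoip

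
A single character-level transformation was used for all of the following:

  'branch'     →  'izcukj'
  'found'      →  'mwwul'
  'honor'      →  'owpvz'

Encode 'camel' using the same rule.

jiolt

Shifts by position in branch: pos 0: b→i (+7), pos 1: r→z (+8), pos 2: a→c (+2), pos 3: n→u (+7), pos 4: c→k (+8), pos 5: h→j (+2) — repeating every 3. A repeating key of period 3 is used — shifts +7, +8, +2 over and over.
For camel: c+7=j, a+8=i, m+2=o, e+7=l, l+8=t.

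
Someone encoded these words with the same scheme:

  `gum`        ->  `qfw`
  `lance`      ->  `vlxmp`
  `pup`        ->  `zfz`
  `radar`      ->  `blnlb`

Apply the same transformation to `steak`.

cdplu

The shift depends on letter class: consonant g→q is +10, but vowel u→f is +11. Two shifts are in play — +11 for a/e/i/o/u, +10 for every other letter.
Applying it to steak: s(cons)+10=c, t(cons)+10=d, e(vowel)+11=p, a(vowel)+11=l, k(cons)+10=u.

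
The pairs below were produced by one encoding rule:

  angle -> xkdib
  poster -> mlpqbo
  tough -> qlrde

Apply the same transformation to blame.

Compare letters: a→x is +23, n→k is +23, g→d is +23 — a constant shift. Every letter moves 23 places later in the alphabet, wrapping around z→a.
On blame: b+23=y, l+23=i, a+23=x, m+23=j, e+23=b.

yixjb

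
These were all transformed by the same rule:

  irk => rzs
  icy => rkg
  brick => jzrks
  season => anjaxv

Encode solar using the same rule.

The shift depends on letter class: consonant r→z is +8, but vowel i→r is +9. The rule splits by letter class: vowels +9, consonants +8.
On solar: s(cons)+8=a, o(vowel)+9=x, l(cons)+8=t, a(vowel)+9=j, r(cons)+8=z.

axtjz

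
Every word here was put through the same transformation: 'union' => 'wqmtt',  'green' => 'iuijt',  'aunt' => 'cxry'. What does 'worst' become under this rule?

In union: u→w is +2, n→q is +3, i→m is +4, o→t is +5 — the shift increases by 1 each position. Each letter shifts forward by (position + 2), i.e. 2, 3, 4, … — the shift grows by one for each successive letter.
On worst: w+2=y, o+3=r, r+4=v, s+5=x, t+6=z.

yrvxz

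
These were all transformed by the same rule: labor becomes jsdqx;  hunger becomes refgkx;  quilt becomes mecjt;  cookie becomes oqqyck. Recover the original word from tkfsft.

tenant

l(11)→j(9) and a(0)→s(18) fit y≡11x+18 (mod 26); the inverse of 11 mod 26 is 19. This is an affine cipher: with a=0,…,z=25, each position x becomes (11x+18) mod 26.
Undoing it on tkfsft: t(19)→19·(19−18)≡19=t; k(10)→19·(10−18)≡4=e; f(5)→19·(5−18)≡13=n; s(18)→19·(18−18)≡0=a; f(5)→19·(5−18)≡13=n; t(19)→19·(19−18)≡19=t (all mod 26).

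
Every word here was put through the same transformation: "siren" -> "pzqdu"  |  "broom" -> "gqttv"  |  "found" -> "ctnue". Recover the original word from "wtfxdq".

s(18)→p(15) and i(8)→z(25) fit y≡25x+7 (mod 26); the inverse of 25 mod 26 is 25. This is an affine cipher: with a=0,…,z=25, each position x becomes (25x+7) mod 26.
Undoing it on wtfxdq: w(22)→25·(22−7)≡11=l; t(19)→25·(19−7)≡14=o; f(5)→25·(5−7)≡2=c; x(23)→25·(23−7)≡10=k; d(3)→25·(3−7)≡4=e; q(16)→25·(16−7)≡17=r (all mod 26).

locker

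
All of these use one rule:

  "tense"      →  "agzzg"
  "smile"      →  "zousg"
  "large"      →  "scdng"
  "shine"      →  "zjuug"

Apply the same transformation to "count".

jqguv

The shifts repeat in a cycle of length 3: positions 0,1,… shift by +7, +2, +12, then the pattern repeats.
On count: c+7=j, o+2=q, u+12=g, n+7=u, t+2=v.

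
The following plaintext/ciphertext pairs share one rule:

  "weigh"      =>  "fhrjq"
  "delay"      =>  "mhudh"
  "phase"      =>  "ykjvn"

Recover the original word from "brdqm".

Shifts by position in weigh: pos 0: w→f (+9), pos 1: e→h (+3), pos 2: i→r (+9), pos 3: g→j (+3) — repeating every 2. The shifts repeat in a cycle of length 2: positions 0,1,… shift by +9, +3, then the pattern repeats.
Decoding brdqm: b−9=s, r−3=o, d−9=u, q−3=n, m−9=d.

sound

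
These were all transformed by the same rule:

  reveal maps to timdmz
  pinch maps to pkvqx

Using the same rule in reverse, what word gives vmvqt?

linen

The output letters match the input read backwards, each shifted +8: reveal reversed is laever. The word is reversed, then every letter is shifted forward by 8.
Reversing it on vmvqt: shift back: v−8=n, m−8=e, v−8=n, q−8=i, t−8=l → nenil; then reverse → linen.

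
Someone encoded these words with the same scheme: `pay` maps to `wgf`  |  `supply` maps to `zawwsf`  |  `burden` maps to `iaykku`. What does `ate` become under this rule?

gak

The rule splits by letter class: vowels +6, consonants +7.
For ate: a(vowel)+6=g, t(cons)+7=a, e(vowel)+6=k.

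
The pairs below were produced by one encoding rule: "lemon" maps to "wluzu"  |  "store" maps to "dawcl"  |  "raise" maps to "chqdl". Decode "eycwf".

truly

A repeating key of period 3 is used — shifts +11, +7, +8 over and over.
Decoding eycwf: e−11=t, y−7=r, c−8=u, w−11=l, f−7=y.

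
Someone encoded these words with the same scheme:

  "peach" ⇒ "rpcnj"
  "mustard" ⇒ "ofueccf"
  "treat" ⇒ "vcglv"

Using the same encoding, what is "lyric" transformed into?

Shifts by position in peach: pos 0: p→r (+2), pos 1: e→p (+11), pos 2: a→c (+2), pos 3: c→n (+11) — repeating every 2. It's a Vigenère-style cipher with numeric key [2,11]: position i shifts by key[i mod 2].
On lyric: l+2=n, y+11=j, r+2=t, i+11=t, c+2=e.

njtte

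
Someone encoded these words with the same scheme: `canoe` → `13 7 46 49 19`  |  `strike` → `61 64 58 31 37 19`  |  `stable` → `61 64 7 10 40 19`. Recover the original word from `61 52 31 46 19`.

spine

c(#3)→13 and a(#1)→7: differences scale by 3, so n = 3·pos + 4. Each letter becomes 3×(its alphabet position, a=1..z=26) + 4.
Undoing it on 61 52 31 46 19: 61→(61−4)÷3=19=s, 52→(52−4)÷3=16=p, 31→(31−4)÷3=9=i, 46→(46−4)÷3=14=n, 19→(19−4)÷3=5=e.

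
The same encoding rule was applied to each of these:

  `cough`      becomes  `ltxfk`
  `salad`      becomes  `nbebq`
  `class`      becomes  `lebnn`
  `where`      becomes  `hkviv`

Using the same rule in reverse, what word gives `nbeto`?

salon

c(2)→l(11) and o(14)→t(19) fit y≡5x+1 (mod 26); the inverse of 5 mod 26 is 21. Treating letters as 0–25, the rule is x ↦ 5x + 1 (mod 26).
Decoding nbeto: n(13)→21·(13−1)≡18=s; b(1)→21·(1−1)≡0=a; e(4)→21·(4−1)≡11=l; t(19)→21·(19−1)≡14=o; o(14)→21·(14−1)≡13=n (all mod 26).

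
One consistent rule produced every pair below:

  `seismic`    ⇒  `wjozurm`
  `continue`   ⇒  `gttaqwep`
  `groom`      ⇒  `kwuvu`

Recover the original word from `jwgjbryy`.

fraction

In seismic: s→w is +4, e→j is +5, i→o is +6, s→z is +7 — the shift increases by 1 each position. Each letter shifts forward by (position + 4), i.e. 4, 5, 6, … — the shift grows by one for each successive letter.
Decoding jwgjbryy: j−4=f, w−5=r, g−6=a, j−7=c, b−8=t, r−9=i, y−10=o, y−11=n.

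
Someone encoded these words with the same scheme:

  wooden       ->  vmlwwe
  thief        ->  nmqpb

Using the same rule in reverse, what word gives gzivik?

The output letters match the input read backwards, each shifted +8: wooden reversed is nedoow. The word is reversed, then every letter is shifted forward by 8.
Reversing it on gzivik: shift back: g−8=y, z−8=r, i−8=a, v−8=n, i−8=a, k−8=c → yranac; then reverse → canary.

canary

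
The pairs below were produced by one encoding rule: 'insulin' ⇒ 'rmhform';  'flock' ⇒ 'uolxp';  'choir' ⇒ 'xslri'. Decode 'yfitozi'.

burglar

This is the alphabet-reversal cipher (Atbash): a becomes z, b becomes y, etc.
Reversing it on yfitozi: y↔b, f↔u, i↔r, t↔g, o↔l, z↔a, i↔r.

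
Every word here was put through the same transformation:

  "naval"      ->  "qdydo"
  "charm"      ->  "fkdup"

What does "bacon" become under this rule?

Compare letters: n→q is +3, a→d is +3, v→y is +3 — a constant shift. This is a Caesar cipher with shift 3.
On bacon: b+3=e, a+3=d, c+3=f, o+3=r, n+3=q.

edfrq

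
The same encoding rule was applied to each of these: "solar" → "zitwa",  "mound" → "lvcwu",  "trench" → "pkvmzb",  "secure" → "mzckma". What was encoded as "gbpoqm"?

eighty

The output letters match the input read backwards, each shifted +8: solar reversed is ralos. Two steps: reverse the string, then apply a Caesar shift of +8.
Reversing it on gbpoqm: shift back: g−8=y, b−8=t, p−8=h, o−8=g, q−8=i, m−8=e → ythgie; then reverse → eighty.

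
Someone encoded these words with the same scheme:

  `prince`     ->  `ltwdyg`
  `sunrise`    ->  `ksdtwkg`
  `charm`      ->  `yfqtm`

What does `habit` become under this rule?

fqhwb

p(15)→l(11) and r(17)→t(19) fit y≡17x+16 (mod 26); the inverse of 17 mod 26 is 23. Each letter's alphabet position (a=0..z=25) is mapped through 17·x+16 mod 26 — an affine cipher.
Applying it to habit: h(7)→17·7+16≡5=f; a(0)→17·0+16≡16=q; b(1)→17·1+16≡7=h; i(8)→17·8+16≡22=w; t(19)→17·19+16≡1=b (all mod 26).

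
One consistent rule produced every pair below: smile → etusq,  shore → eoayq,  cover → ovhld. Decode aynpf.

orbit

Shifts by position in smile: pos 0: s→e (+12), pos 1: m→t (+7), pos 2: i→u (+12), pos 3: l→s (+7) — repeating every 2. A repeating key of period 2 is used — shifts +12, +7 over and over.
Undoing it on aynpf: a−12=o, y−7=r, n−12=b, p−7=i, f−12=t.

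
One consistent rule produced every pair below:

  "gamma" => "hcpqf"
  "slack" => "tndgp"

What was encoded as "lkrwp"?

Letter i (0-indexed) is shifted by i+1, so successive shifts are 1, 2, 3, ….
Undoing it on lkrwp: l−1=k, k−2=i, r−3=o, w−4=s, p−5=k.

kiosk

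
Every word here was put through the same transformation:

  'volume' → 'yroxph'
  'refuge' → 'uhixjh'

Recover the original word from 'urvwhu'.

roster

Compare letters: v→y is +3, o→r is +3, l→o is +3 — a constant shift. Each letter is shifted forward by 3 in the alphabet (a Caesar shift of +3).
Reversing it on urvwhu: u−3=r, r−3=o, v−3=s, w−3=t, h−3=e, u−3=r.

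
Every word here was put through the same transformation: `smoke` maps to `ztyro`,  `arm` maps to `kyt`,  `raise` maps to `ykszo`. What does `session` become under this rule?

The shift depends on letter class: consonant s→z is +7, but vowel o→y is +10. The rule splits by letter class: vowels +10, consonants +7.
For session: s(cons)+7=z, e(vowel)+10=o, s(cons)+7=z, s(cons)+7=z, i(vowel)+10=s, o(vowel)+10=y, n(cons)+7=u.

zozzsyu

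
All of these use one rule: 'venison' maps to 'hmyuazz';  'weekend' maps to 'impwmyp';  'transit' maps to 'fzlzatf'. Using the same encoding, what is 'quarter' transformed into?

ccldbpd

The shifts repeat in a cycle of length 3: positions 0,1,… shift by +12, +8, +11, then the pattern repeats.
On quarter: q+12=c, u+8=c, a+11=l, r+12=d, t+8=b, e+11=p, r+12=d.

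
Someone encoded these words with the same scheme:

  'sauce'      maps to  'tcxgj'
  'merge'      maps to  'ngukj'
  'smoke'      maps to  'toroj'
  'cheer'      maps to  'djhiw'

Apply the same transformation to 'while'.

In sauce: s→t is +1, a→c is +2, u→x is +3, c→g is +4 — the shift increases by 1 each position. Letter i (0-indexed) is shifted by i+1, so successive shifts are 1, 2, 3, ….
On while: w+1=x, h+2=j, i+3=l, l+4=p, e+5=j.

xjlpj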